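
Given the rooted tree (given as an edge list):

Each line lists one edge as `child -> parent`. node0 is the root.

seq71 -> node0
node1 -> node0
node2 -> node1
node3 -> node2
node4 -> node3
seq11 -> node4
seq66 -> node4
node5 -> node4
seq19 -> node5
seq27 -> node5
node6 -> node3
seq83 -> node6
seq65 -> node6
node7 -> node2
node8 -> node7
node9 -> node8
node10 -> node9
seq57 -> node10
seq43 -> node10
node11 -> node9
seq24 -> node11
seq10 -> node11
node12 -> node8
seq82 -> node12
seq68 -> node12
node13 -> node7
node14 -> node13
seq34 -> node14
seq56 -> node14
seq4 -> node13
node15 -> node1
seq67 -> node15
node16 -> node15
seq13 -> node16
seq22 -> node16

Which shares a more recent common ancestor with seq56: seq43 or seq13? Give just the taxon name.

The MRCA of seq56 and seq43 subtends ((((seq57,seq43),(seq24,seq10)),(seq82,seq68)),((seq34,seq56),seq4)) (9 taxa).
The MRCA of seq56 and seq13 subtends ((((seq11,seq66,(seq19,seq27)),(seq83,seq65)),((((seq57,seq43),(seq24,seq10)),(seq82,seq68)),((seq34,seq56),seq4))),(seq67,(seq13,seq22))) (18 taxa).
The first is nested inside the second, so seq56 shares a more recent common ancestor with seq43.

seq43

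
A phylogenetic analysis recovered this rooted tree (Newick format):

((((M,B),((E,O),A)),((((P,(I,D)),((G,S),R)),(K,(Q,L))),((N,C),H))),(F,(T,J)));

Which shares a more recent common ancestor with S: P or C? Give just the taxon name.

The MRCA of S and P subtends ((P,(I,D)),((G,S),R)) (6 taxa).
The MRCA of S and C subtends ((((P,(I,D)),((G,S),R)),(K,(Q,L))),((N,C),H)) (12 taxa).
The first is nested inside the second, so S shares a more recent common ancestor with P.

P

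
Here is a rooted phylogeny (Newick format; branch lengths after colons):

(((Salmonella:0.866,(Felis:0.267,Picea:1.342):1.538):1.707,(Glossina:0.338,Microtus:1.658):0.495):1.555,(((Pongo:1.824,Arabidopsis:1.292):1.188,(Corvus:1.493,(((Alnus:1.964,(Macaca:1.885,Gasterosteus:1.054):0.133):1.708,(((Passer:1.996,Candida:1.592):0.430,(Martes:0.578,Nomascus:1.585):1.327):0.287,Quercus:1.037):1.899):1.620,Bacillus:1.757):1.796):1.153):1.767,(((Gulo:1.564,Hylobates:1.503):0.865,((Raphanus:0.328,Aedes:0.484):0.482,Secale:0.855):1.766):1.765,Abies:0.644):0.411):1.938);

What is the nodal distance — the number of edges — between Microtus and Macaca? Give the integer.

The MRCA of Microtus and Macaca is the root of the tree.
From Microtus up to that node: 3 branches. From Macaca up to the same node: 8 branches. Total: 3 + 8 = 11.

11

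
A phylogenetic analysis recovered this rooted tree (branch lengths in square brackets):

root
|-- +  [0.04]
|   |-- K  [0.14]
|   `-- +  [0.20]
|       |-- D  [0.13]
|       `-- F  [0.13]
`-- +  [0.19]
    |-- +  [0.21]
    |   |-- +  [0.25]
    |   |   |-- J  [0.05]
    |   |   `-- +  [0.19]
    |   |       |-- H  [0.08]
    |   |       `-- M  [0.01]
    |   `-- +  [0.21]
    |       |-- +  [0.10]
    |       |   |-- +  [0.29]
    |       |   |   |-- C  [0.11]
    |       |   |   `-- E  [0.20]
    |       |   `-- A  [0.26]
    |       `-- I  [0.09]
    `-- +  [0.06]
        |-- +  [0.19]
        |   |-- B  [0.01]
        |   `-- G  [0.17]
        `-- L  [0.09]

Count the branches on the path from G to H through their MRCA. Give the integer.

7

The MRCA of G and H is the node subtending (((J,(H,M)),(((C,E),A),I)),((B,G),L)).
From G up to that node: 3 branches. From H up to the same node: 4 branches. Total: 3 + 4 = 7.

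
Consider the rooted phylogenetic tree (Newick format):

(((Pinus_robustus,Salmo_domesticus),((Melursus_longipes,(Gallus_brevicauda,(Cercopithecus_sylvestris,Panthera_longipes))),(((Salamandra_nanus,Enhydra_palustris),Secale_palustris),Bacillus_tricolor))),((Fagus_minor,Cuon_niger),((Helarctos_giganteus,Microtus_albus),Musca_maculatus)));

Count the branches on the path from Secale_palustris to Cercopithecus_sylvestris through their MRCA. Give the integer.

The MRCA of Secale_palustris and Cercopithecus_sylvestris is the node subtending ((Melursus_longipes,(Gallus_brevicauda,(Cercopithecus_sylvestris,Panthera_longipes))),(((Salamandra_nanus,Enhydra_palustris),Secale_palustris),Bacillus_tricolor)).
From Secale_palustris up to that node: 3 branches. From Cercopithecus_sylvestris up to the same node: 4 branches. Total: 3 + 4 = 7.

7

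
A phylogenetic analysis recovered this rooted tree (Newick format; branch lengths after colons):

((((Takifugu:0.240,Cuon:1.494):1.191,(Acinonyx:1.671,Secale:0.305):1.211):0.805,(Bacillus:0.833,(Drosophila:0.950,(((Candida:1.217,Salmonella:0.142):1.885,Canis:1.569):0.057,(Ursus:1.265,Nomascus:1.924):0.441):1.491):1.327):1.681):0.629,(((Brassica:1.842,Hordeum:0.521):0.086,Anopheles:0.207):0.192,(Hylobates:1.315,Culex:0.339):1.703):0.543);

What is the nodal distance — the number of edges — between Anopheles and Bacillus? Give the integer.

The MRCA of Anopheles and Bacillus is the root of the tree.
From Anopheles up to that node: 3 branches. From Bacillus up to the same node: 3 branches. Total: 3 + 3 = 6.

6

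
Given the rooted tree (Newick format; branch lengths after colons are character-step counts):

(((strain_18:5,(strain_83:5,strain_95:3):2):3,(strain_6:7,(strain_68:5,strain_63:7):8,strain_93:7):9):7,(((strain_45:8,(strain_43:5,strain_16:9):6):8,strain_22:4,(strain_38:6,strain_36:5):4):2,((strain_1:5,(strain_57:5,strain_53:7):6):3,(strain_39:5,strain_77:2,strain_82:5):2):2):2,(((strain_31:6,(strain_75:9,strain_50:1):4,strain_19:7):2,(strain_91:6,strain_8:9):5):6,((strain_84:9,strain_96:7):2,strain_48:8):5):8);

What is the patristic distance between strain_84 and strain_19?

The path runs strain_84 → … → MRCA → … → strain_19; the MRCA is the node subtending (((strain_31,(strain_75,strain_50),strain_19),(strain_91,strain_8)),((strain_84,strain_96),strain_48)).
Branch lengths along that path: 9 + 2 + 5 + 6 + 2 + 7 = 31.

31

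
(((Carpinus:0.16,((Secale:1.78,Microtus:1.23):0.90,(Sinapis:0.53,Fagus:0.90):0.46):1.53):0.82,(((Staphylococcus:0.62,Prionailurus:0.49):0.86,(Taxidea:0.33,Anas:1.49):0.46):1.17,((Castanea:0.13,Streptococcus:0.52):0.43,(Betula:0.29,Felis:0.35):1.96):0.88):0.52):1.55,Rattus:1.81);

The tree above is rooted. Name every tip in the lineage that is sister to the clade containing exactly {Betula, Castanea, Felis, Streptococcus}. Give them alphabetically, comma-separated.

The clade containing exactly {Betula, Castanea, Felis, Streptococcus} attaches to the tree at the node subtending (((Staphylococcus,Prionailurus),(Taxidea,Anas)),((Castanea,Streptococcus),(Betula,Felis))).
The other lineage descending from that same node — the sister group — is ((Staphylococcus,Prionailurus),(Taxidea,Anas)); its 4 tips in alphabetical order are the answer.

Anas, Prionailurus, Staphylococcus, Taxidea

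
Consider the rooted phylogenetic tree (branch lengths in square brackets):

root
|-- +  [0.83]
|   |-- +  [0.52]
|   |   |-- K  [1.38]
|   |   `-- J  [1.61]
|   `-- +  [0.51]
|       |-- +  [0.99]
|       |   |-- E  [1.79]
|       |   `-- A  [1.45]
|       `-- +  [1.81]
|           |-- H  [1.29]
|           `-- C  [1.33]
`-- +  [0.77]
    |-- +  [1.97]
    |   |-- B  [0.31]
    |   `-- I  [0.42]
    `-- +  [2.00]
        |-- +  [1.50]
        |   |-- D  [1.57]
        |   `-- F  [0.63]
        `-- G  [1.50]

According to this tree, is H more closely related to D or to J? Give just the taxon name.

J

The MRCA of H and J subtends ((K,J),((E,A),(H,C))) (6 taxa).
The MRCA of H and D is the root, subtending the entire tree (11 taxa).
The first is nested inside the second, so H shares a more recent common ancestor with J.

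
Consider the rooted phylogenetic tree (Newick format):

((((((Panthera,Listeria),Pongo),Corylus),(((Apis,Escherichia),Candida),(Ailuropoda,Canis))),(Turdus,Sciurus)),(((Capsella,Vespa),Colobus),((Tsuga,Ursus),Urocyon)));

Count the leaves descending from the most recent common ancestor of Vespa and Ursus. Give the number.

6

The MRCA of Vespa and Ursus is the node subtending (((Capsella,Vespa),Colobus),((Tsuga,Ursus),Urocyon)).
That clade contains 6 terminal taxa: Capsella, Colobus, Tsuga, Urocyon, Ursus, Vespa.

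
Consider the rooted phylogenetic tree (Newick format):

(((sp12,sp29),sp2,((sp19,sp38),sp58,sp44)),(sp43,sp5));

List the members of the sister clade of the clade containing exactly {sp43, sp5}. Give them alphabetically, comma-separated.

The clade containing exactly {sp43, sp5} attaches directly to the root of the tree.
The other lineage descending from that same node — the sister group — is ((sp12,sp29),sp2,((sp19,sp38),sp58,sp44)); its 7 tips in alphabetical order are the answer.

sp12, sp19, sp2, sp29, sp38, sp44, sp58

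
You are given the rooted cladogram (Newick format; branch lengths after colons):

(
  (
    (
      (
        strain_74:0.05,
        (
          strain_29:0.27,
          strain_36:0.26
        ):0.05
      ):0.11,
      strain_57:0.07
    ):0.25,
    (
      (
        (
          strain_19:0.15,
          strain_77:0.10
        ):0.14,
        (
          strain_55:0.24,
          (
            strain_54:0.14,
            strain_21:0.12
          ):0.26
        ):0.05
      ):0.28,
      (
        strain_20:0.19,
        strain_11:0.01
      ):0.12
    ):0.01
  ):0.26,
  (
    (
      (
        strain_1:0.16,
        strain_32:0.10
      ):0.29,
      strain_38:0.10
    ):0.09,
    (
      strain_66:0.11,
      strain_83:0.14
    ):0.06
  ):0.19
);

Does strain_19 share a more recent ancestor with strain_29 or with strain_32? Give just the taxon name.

strain_29

The MRCA of strain_19 and strain_29 subtends (((strain_74,(strain_29,strain_36)),strain_57),(((strain_19,strain_77),(strain_55,(strain_54,strain_21))),(strain_20,strain_11))) (11 taxa).
The MRCA of strain_19 and strain_32 is the root, subtending the entire tree (16 taxa).
The first is nested inside the second, so strain_19 shares a more recent common ancestor with strain_29.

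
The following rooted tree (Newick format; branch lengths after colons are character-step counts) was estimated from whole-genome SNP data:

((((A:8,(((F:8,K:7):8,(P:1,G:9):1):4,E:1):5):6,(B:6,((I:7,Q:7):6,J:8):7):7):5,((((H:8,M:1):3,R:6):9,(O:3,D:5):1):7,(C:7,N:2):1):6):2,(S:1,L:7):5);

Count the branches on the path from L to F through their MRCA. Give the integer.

The MRCA of L and F is the root of the tree.
From L up to that node: 2 branches. From F up to the same node: 7 branches. Total: 2 + 7 = 9.

9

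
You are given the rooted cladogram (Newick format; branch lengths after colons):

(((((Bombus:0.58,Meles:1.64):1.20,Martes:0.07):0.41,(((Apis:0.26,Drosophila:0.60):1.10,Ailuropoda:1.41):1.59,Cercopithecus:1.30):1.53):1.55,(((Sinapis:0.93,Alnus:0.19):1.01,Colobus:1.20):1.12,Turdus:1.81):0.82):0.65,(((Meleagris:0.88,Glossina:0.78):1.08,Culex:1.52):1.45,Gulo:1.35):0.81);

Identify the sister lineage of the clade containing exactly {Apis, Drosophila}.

The clade containing exactly {Apis, Drosophila} attaches to the tree at the node subtending ((Apis,Drosophila),Ailuropoda).
The other lineage descending from that same node — the sister group — is the single tip Ailuropoda.

Ailuropoda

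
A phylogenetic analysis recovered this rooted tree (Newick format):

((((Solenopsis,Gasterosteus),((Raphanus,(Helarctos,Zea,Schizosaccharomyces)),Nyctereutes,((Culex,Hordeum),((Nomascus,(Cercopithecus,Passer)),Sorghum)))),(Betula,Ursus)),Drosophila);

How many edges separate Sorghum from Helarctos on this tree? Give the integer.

6

The MRCA of Sorghum and Helarctos is the node subtending ((Raphanus,(Helarctos,Zea,Schizosaccharomyces)),Nyctereutes,((Culex,Hordeum),((Nomascus,(Cercopithecus,Passer)),Sorghum))).
From Sorghum up to that node: 3 branches. From Helarctos up to the same node: 3 branches. Total: 3 + 3 = 6.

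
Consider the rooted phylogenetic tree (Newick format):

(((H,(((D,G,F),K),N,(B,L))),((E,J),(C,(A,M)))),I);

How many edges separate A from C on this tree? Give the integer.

The MRCA of A and C is the node subtending (C,(A,M)).
From A up to that node: 2 branches. From C up to the same node: 1 branch. Total: 2 + 1 = 3.

3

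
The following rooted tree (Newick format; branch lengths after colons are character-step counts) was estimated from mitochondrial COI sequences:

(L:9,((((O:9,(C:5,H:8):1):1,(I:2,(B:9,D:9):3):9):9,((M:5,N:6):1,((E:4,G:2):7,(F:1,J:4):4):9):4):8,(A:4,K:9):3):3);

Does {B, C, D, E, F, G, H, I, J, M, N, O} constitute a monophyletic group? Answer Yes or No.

Yes

The most recent common ancestor of these taxa subtends (((O,(C,H)),(I,(B,D))),((M,N),((E,G),(F,J)))).
That clade has exactly 12 tips — every listed taxon and nothing else — so the group is monophyletic.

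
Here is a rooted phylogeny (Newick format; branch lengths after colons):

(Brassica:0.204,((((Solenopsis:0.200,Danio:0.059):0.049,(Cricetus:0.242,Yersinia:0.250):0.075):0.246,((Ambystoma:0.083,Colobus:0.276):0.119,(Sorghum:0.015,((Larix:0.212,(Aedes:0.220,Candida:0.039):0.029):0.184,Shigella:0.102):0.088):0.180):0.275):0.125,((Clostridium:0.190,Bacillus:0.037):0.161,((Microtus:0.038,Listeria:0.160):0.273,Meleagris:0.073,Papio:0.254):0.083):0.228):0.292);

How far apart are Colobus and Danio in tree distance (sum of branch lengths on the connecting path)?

The path runs Colobus → … → MRCA → … → Danio; the MRCA is the node subtending (((Solenopsis,Danio),(Cricetus,Yersinia)),((Ambystoma,Colobus),(Sorghum,((Larix,(Aedes,Candida)),Shigella)))).
Branch lengths along that path: 0.276 + 0.119 + 0.275 + 0.246 + 0.049 + 0.059 = 1.024.

1.024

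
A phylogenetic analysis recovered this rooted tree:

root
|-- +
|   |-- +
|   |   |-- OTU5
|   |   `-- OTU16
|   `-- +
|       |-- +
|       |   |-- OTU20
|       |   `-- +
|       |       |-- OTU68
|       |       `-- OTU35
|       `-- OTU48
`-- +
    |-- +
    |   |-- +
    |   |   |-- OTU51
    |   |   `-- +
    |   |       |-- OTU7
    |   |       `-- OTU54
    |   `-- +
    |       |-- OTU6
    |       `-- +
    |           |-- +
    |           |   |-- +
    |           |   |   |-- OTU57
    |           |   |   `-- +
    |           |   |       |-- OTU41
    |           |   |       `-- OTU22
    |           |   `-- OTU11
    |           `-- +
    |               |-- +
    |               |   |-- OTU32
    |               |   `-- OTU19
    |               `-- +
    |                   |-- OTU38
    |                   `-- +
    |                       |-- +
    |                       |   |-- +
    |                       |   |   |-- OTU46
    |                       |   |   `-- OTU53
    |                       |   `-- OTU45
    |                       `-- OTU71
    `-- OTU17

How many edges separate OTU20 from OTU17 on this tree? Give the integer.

6

The MRCA of OTU20 and OTU17 is the root of the tree.
From OTU20 up to that node: 4 branches. From OTU17 up to the same node: 2 branches. Total: 4 + 2 = 6.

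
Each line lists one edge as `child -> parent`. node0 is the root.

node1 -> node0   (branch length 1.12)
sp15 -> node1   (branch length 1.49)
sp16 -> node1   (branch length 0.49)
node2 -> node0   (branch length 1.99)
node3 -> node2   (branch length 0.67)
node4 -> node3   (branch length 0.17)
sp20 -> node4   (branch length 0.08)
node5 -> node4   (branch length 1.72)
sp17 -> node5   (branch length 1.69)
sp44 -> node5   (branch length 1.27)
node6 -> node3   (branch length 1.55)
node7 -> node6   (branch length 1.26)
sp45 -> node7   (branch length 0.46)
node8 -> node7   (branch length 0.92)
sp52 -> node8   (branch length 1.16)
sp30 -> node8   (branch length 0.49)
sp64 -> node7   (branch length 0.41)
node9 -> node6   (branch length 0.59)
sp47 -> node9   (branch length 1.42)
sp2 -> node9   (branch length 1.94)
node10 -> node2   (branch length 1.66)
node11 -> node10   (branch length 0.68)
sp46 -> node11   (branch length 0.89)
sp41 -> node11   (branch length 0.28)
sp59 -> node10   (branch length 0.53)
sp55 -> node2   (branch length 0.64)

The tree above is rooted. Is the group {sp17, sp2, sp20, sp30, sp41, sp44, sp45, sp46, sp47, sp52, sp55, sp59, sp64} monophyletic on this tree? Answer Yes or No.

Yes

The most recent common ancestor of these taxa subtends (((sp20,(sp17,sp44)),((sp45,(sp52,sp30),sp64),(sp47,sp2))),((sp46,sp41),sp59),sp55).
That clade has exactly 13 tips — every listed taxon and nothing else — so the group is monophyletic.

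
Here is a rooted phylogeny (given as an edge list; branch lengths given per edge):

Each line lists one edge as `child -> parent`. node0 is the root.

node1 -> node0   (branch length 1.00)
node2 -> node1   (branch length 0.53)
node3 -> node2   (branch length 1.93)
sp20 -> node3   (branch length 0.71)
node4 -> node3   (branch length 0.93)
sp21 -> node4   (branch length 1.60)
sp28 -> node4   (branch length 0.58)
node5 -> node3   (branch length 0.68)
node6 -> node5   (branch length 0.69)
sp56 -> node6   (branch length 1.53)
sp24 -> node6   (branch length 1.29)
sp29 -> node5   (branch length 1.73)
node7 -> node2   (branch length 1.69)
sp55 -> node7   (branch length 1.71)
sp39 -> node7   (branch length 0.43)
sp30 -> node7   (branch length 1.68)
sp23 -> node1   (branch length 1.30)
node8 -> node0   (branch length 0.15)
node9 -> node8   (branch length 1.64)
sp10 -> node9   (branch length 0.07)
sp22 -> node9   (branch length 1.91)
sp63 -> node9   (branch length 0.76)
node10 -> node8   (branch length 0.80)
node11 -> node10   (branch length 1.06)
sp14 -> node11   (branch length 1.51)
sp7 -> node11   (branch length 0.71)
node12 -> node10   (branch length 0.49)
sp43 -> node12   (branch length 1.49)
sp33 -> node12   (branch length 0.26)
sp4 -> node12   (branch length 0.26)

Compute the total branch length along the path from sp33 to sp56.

8.06

The path runs sp33 → … → MRCA → … → sp56; the MRCA is the root of the tree.
Branch lengths along that path: 0.26 + 0.49 + 0.80 + 0.15 + 1.00 + 0.53 + 1.93 + 0.68 + 0.69 + 1.53 = 8.06.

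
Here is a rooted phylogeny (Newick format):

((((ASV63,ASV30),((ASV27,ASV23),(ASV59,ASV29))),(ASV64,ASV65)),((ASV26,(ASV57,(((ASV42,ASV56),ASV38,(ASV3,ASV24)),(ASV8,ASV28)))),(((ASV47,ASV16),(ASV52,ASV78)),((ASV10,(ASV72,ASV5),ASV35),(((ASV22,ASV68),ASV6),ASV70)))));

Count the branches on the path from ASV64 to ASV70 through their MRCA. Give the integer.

8

The MRCA of ASV64 and ASV70 is the root of the tree.
From ASV64 up to that node: 3 branches. From ASV70 up to the same node: 5 branches. Total: 3 + 5 = 8.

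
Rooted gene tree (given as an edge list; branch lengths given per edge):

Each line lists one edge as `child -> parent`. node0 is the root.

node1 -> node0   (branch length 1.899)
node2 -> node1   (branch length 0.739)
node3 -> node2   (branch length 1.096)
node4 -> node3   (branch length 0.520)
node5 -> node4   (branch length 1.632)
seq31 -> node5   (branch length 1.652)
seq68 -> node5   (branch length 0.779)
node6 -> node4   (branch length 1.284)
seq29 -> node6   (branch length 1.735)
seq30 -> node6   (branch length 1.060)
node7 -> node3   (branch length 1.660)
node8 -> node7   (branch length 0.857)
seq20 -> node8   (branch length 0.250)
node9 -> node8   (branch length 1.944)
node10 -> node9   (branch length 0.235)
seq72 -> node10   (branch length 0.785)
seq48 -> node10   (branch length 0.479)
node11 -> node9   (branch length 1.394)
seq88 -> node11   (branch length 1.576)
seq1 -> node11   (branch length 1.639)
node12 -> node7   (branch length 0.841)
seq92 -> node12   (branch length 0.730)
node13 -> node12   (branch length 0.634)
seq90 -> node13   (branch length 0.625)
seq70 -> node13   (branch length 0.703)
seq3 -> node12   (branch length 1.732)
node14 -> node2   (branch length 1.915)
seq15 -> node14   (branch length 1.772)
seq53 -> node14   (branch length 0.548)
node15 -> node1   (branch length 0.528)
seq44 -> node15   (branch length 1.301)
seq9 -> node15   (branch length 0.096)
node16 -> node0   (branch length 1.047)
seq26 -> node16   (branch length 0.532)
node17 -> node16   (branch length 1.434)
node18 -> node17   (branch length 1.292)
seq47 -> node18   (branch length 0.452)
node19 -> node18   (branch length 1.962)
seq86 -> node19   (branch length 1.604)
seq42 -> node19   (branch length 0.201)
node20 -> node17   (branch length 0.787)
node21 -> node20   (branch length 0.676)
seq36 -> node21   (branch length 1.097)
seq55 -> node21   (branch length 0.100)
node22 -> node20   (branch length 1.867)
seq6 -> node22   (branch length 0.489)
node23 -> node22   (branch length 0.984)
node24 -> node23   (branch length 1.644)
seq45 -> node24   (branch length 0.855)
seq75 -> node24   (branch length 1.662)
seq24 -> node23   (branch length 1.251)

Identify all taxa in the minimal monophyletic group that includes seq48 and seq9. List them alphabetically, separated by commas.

seq1, seq15, seq20, seq29, seq3, seq30, seq31, seq44, seq48, seq53, seq68, seq70, seq72, seq88, seq9, seq90, seq92

Tracing seq48: it sits inside (seq72,seq48).
Tracing seq9: it sits inside (seq44,seq9).
The smallest clade enclosing both is (((((seq31,seq68),(seq29,seq30)),((seq20,((seq72,seq48),(seq88,seq1))),(seq92,(seq90,seq70),seq3))),(seq15,seq53)),(seq44,seq9)); the answer is its 17 terminal taxa in alphabetical order.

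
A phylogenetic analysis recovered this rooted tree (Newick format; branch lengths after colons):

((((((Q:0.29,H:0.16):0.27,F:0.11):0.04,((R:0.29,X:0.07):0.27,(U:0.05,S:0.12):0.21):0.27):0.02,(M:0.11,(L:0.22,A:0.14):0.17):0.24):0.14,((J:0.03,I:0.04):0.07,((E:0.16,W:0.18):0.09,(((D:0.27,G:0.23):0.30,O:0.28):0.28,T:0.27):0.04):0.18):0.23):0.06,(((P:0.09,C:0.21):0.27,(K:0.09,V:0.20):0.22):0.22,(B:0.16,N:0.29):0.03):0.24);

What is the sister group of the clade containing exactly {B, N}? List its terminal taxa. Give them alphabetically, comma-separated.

C, K, P, V

The clade containing exactly {B, N} attaches to the tree at the node subtending (((P,C),(K,V)),(B,N)).
The other lineage descending from that same node — the sister group — is ((P,C),(K,V)); its 4 tips in alphabetical order are the answer.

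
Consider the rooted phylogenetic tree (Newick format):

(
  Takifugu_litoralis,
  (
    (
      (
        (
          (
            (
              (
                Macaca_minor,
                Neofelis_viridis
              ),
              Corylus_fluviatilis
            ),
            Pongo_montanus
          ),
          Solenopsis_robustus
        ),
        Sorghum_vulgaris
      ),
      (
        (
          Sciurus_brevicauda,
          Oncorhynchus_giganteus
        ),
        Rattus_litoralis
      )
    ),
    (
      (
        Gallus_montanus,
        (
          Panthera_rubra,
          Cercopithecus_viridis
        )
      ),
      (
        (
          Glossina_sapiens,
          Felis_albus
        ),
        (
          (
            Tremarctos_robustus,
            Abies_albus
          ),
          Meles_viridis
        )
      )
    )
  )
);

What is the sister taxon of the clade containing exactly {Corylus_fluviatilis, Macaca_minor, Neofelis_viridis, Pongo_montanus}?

Solenopsis_robustus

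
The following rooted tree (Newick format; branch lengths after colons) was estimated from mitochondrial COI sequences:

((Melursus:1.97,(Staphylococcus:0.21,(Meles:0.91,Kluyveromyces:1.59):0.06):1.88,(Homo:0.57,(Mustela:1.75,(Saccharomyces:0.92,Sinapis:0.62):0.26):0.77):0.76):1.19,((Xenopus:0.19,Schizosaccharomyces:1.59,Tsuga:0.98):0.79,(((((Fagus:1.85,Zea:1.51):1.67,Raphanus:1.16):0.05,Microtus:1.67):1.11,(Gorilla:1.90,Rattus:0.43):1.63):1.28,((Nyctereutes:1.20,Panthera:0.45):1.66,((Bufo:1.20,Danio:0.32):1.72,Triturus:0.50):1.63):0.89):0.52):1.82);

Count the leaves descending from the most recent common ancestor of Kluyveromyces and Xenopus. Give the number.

The MRCA of Kluyveromyces and Xenopus is the root, so the clade is the entire tree.
That clade contains 22 terminal taxa: Bufo, Danio, Fagus, Gorilla, Homo, Kluyveromyces, Meles, Melursus, Microtus, Mustela, Nyctereutes, Panthera, Raphanus, Rattus, Saccharomyces, Schizosaccharomyces, Sinapis, Staphylococcus, Triturus, Tsuga, Xenopus, Zea.

22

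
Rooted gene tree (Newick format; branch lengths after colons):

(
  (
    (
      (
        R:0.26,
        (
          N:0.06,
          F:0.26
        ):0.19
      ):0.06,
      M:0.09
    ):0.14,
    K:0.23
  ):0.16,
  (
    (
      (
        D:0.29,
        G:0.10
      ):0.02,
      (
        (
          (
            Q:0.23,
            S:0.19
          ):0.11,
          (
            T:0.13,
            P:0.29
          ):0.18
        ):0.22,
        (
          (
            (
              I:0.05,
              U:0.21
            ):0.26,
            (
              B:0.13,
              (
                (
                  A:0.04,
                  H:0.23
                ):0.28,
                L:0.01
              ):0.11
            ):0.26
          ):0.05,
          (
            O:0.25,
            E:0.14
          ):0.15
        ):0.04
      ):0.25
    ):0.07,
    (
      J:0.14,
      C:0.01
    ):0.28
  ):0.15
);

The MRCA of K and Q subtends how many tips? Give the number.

21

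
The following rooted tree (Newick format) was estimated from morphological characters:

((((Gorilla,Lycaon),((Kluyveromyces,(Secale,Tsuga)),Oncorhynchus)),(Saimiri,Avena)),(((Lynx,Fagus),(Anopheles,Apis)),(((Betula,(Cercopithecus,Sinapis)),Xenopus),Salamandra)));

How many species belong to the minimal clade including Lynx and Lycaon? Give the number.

17

The MRCA of Lynx and Lycaon is the root, so the clade is the entire tree.
That clade contains 17 terminal taxa: Anopheles, Apis, Avena, Betula, Cercopithecus, Fagus, Gorilla, Kluyveromyces, Lycaon, Lynx, Oncorhynchus, Saimiri, Salamandra, Secale, Sinapis, Tsuga, Xenopus.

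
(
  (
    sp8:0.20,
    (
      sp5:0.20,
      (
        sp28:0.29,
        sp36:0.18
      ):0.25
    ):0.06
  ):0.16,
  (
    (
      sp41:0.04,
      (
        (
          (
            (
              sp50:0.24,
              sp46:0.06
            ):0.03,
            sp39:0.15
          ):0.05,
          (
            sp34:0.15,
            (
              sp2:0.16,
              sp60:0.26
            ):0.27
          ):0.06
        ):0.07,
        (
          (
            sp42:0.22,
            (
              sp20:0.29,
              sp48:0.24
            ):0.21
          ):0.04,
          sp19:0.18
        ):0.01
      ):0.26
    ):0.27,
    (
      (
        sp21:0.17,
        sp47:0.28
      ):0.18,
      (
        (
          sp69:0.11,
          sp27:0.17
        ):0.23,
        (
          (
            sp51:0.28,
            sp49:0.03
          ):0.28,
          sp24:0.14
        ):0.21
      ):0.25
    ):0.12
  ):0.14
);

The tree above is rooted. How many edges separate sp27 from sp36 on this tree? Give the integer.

The MRCA of sp27 and sp36 is the root of the tree.
From sp27 up to that node: 5 branches. From sp36 up to the same node: 4 branches. Total: 5 + 4 = 9.

9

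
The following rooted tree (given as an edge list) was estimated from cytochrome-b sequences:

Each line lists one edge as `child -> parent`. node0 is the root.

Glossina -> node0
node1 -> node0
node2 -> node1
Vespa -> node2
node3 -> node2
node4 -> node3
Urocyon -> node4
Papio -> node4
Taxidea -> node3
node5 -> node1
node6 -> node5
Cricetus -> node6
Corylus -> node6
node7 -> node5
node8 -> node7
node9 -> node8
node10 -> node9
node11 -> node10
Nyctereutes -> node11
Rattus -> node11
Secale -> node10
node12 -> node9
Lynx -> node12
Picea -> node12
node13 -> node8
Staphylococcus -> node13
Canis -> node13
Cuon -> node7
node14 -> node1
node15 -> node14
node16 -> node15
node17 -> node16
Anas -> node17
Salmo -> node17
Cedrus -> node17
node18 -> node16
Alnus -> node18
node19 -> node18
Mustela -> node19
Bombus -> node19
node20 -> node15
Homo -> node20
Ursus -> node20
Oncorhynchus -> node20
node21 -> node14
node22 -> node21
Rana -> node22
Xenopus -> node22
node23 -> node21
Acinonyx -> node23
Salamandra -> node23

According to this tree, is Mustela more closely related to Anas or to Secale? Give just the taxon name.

Anas

The MRCA of Mustela and Anas subtends ((Anas,Salmo,Cedrus),(Alnus,(Mustela,Bombus))) (6 taxa).
The MRCA of Mustela and Secale subtends ((Vespa,((Urocyon,Papio),Taxidea)),((Cricetus,Corylus),(((((Nyctereutes,Rattus),Secale),(Lynx,Picea)),(Staphylococcus,Canis)),Cuon)),((((Anas,Salmo,Cedrus),(Alnus,(Mustela,Bombus))),(Homo,Ursus,Oncorhynchus)),((Rana,Xenopus),(Acinonyx,Salamandra)))) (27 taxa).
The first is nested inside the second, so Mustela shares a more recent common ancestor with Anas.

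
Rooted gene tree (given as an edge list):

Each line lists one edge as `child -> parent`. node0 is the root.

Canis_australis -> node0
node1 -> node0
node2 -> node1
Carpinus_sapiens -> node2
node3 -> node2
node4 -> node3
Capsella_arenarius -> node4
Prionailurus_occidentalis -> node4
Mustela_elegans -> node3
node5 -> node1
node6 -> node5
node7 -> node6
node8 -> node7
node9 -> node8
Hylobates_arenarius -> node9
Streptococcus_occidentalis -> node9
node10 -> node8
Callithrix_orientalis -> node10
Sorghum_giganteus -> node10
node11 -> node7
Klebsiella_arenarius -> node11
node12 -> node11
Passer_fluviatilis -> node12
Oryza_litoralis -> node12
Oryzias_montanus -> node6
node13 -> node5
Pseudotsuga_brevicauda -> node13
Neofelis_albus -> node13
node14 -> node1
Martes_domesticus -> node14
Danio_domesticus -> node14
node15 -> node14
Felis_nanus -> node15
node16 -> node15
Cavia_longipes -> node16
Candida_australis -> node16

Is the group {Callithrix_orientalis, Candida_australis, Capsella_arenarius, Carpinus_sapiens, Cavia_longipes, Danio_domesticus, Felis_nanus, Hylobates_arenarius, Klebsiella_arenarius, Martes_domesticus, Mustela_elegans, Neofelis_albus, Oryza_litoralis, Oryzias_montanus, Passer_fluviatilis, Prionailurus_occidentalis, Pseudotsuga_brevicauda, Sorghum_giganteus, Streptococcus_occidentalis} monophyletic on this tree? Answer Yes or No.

The most recent common ancestor of these taxa subtends ((Carpinus_sapiens,((Capsella_arenarius,Prionailurus_occidentalis),Mustela_elegans)),(((((Hylobates_arenarius,Streptococcus_occidentalis),(Callithrix_orientalis,Sorghum_giganteus)),(Klebsiella_arenarius,(Passer_fluviatilis,Oryza_litoralis))),Oryzias_montanus),(Pseudotsuga_brevicauda,Neofelis_albus)),(Martes_domesticus,Danio_domesticus,(Felis_nanus,(Cavia_longipes,Candida_australis)))).
That clade has exactly 19 tips — every listed taxon and nothing else — so the group is monophyletic.

Yes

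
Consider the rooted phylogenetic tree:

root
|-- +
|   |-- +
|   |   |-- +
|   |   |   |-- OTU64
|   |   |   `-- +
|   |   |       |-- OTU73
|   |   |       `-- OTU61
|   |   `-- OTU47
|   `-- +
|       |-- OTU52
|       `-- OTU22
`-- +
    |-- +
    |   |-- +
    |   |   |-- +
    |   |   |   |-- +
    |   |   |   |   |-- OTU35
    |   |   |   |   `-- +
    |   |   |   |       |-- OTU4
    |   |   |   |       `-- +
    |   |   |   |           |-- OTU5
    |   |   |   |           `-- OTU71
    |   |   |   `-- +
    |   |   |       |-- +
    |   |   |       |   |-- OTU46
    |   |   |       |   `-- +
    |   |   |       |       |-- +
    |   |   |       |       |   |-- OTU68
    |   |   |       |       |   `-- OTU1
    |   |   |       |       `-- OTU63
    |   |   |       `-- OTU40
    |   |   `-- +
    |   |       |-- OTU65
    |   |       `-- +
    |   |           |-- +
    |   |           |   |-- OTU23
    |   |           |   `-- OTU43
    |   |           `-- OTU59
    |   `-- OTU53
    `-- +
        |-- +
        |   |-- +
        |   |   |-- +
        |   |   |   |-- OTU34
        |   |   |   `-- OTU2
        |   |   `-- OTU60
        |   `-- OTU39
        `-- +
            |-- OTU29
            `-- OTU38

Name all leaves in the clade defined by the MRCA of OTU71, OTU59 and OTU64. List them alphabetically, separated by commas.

OTU1, OTU2, OTU22, OTU23, OTU29, OTU34, OTU35, OTU38, OTU39, OTU4, OTU40, OTU43, OTU46, OTU47, OTU5, OTU52, OTU53, OTU59, OTU60, OTU61, OTU63, OTU64, OTU65, OTU68, OTU71, OTU73

Tracing OTU71: it sits inside (OTU5,OTU71).
Tracing OTU59: it sits inside ((OTU23,OTU43),OTU59).
Tracing OTU64: it sits inside (OTU64,(OTU73,OTU61)).
The smallest clade enclosing all 3 is the whole tree (their MRCA is the root), so the answer is all 26 tips in alphabetical order.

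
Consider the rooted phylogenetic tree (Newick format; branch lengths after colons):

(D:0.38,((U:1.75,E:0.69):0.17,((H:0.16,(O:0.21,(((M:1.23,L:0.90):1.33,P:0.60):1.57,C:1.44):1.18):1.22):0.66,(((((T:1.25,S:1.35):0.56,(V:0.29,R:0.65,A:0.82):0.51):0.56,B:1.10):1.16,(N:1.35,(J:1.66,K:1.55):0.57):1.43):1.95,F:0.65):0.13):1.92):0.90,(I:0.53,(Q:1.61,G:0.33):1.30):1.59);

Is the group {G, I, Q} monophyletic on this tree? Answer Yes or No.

The most recent common ancestor of these taxa subtends (I,(Q,G)).
That clade has exactly 3 tips — every listed taxon and nothing else — so the group is monophyletic.

Yes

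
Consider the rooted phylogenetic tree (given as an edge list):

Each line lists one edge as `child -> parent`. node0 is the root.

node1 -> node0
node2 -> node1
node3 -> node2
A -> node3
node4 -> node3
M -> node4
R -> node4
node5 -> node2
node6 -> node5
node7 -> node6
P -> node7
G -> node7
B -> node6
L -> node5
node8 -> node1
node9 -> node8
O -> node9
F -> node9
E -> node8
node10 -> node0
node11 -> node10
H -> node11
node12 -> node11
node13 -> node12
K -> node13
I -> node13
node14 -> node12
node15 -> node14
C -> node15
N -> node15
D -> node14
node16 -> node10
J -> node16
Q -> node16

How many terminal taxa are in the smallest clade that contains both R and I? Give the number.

18

The MRCA of R and I is the root, so the clade is the entire tree.
That clade contains 18 terminal taxa: A, B, C, D, E, F, G, H, I, J, K, L, M, N, O, P, Q, R.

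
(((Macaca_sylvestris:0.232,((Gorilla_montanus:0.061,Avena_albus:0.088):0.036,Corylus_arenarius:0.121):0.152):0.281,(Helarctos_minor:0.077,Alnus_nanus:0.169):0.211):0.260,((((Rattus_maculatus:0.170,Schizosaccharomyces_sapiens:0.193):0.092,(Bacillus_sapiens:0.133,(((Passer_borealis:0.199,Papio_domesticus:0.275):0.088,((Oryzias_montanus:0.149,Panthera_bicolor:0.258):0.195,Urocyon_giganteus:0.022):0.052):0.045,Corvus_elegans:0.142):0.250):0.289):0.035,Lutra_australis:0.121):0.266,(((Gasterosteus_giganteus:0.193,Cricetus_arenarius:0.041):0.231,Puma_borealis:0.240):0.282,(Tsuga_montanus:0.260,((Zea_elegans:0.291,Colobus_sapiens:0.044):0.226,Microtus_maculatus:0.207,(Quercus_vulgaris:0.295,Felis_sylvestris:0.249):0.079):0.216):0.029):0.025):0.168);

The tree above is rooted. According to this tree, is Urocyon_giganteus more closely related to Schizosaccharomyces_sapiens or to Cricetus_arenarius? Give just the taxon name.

Schizosaccharomyces_sapiens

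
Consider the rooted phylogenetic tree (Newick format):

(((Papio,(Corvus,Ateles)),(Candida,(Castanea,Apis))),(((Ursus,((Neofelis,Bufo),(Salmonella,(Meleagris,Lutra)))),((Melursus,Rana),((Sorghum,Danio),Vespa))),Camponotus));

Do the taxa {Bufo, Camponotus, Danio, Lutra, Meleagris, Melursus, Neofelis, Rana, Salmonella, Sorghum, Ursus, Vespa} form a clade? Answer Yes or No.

The most recent common ancestor of these taxa subtends (((Ursus,((Neofelis,Bufo),(Salmonella,(Meleagris,Lutra)))),((Melursus,Rana),((Sorghum,Danio),Vespa))),Camponotus).
That clade has exactly 12 tips — every listed taxon and nothing else — so the group is monophyletic.

Yes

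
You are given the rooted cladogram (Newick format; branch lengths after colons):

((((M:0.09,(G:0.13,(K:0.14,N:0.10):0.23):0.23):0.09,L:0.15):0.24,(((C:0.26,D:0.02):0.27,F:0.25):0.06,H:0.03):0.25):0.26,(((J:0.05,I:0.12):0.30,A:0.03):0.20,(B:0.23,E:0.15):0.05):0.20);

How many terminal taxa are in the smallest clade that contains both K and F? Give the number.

9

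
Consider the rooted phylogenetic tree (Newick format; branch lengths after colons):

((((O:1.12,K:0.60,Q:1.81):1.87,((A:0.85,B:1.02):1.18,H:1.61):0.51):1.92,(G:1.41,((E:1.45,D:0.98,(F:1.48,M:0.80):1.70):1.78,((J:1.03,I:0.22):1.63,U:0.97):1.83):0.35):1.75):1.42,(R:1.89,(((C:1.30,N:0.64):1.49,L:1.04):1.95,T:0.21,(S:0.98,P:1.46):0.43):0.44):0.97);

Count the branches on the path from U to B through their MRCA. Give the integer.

8

The MRCA of U and B is the node subtending (((O,K,Q),((A,B),H)),(G,((E,D,(F,M)),((J,I),U)))).
From U up to that node: 4 branches. From B up to the same node: 4 branches. Total: 4 + 4 = 8.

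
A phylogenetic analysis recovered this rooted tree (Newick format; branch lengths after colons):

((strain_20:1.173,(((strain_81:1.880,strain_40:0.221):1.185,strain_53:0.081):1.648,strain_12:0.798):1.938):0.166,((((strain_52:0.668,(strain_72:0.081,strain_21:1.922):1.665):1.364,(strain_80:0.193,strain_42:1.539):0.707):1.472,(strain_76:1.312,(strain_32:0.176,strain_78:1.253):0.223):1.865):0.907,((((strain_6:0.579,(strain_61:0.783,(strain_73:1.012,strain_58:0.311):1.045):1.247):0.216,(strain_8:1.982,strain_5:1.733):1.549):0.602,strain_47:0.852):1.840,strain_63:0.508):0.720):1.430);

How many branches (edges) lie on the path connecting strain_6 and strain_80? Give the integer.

The MRCA of strain_6 and strain_80 is the node subtending ((((strain_52,(strain_72,strain_21)),(strain_80,strain_42)),(strain_76,(strain_32,strain_78))),((((strain_6,(strain_61,(strain_73,strain_58))),(strain_8,strain_5)),strain_47),strain_63)).
From strain_6 up to that node: 5 branches. From strain_80 up to the same node: 4 branches. Total: 5 + 4 = 9.

9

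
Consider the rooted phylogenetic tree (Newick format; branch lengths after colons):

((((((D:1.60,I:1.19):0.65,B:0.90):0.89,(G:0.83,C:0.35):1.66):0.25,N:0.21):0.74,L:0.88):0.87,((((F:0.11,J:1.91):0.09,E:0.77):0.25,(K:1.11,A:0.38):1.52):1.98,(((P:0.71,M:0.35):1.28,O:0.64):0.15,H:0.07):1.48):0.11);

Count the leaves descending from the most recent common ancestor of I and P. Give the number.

The MRCA of I and P is the root, so the clade is the entire tree.
That clade contains 16 terminal taxa: A, B, C, D, E, F, G, H, I, J, K, L, M, N, O, P.

16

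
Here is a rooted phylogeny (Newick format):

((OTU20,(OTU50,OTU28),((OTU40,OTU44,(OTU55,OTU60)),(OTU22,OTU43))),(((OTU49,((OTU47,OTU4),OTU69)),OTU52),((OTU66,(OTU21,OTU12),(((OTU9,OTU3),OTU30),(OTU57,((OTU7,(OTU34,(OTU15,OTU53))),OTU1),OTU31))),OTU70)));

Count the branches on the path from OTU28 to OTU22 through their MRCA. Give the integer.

5

The MRCA of OTU28 and OTU22 is the node subtending (OTU20,(OTU50,OTU28),((OTU40,OTU44,(OTU55,OTU60)),(OTU22,OTU43))).
From OTU28 up to that node: 2 branches. From OTU22 up to the same node: 3 branches. Total: 2 + 3 = 5.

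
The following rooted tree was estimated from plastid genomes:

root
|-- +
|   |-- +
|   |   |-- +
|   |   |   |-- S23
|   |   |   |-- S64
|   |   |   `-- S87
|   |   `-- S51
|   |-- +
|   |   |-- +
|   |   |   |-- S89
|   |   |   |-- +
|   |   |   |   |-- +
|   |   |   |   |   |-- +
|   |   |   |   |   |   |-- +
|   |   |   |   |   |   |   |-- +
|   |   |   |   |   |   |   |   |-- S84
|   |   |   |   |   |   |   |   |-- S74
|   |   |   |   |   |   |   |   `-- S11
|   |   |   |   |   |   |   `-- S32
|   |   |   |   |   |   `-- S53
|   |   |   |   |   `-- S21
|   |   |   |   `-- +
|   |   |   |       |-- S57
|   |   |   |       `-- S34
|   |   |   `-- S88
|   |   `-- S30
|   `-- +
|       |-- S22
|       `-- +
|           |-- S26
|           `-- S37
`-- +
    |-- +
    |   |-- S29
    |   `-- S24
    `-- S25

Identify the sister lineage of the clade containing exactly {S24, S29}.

The clade containing exactly {S24, S29} attaches to the tree at the node subtending ((S29,S24),S25).
The other lineage descending from that same node — the sister group — is the single tip S25.

S25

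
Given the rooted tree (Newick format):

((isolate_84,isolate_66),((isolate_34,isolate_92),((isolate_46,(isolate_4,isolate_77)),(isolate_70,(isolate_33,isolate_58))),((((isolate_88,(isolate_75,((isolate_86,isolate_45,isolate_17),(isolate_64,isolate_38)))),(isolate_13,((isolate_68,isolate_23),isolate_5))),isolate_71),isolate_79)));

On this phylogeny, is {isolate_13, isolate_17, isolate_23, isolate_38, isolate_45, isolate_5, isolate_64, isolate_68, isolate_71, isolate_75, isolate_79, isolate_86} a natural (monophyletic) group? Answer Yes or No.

The MRCA of the listed taxa subtends ((((isolate_88,(isolate_75,((isolate_86,isolate_45,isolate_17),(isolate_64,isolate_38)))),(isolate_13,((isolate_68,isolate_23),isolate_5))),isolate_71),isolate_79).
That clade also contains isolate_88, which is not in the proposed group, so the group is not monophyletic.

No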